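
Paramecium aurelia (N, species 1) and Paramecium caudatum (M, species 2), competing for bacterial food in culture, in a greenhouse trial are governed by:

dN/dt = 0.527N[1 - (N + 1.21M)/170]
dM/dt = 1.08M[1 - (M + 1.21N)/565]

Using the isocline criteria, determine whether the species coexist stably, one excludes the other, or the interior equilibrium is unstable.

species 2 excludes species 1

Compare the nullcline intercepts: K1/α12 = 170/1.21 = 140 < K2 = 565; K2/α21 = 565/1.21 = 467 > K1 = 170.
Since the inequalities point opposite ways, species 2 can invade but species 1 cannot.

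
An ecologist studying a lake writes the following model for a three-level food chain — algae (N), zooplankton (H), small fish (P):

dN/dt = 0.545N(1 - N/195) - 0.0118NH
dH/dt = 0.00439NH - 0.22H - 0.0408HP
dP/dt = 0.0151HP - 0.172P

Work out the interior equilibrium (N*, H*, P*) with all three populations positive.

From dP/dt = 0: 0.0151H* = 0.172, so H* = 11.4.
From dN/dt = 0: 0.545(1 - N*/195) = 0.0118·11.4, giving N* = 195·(1 - 0.247) = 147.
From dH/dt = 0: 0.00439·147 - 0.22 = 0.0408P*, so P* = 0.425/0.0408 = 10.4.

N* ≈ 147, H* ≈ 11.4, P* ≈ 10.4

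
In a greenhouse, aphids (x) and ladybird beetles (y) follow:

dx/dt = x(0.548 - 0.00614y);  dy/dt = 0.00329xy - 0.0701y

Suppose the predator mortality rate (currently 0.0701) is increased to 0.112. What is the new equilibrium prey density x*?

x* ≈ 34

At the interior fixed point, setting dy/dt = 0 with y > 0 fixes x* = (predator death rate)/(xy coefficient) — independent of the other coefficients.
With the change, x* = 0.112/0.00329 = 34; it rises from 21.3.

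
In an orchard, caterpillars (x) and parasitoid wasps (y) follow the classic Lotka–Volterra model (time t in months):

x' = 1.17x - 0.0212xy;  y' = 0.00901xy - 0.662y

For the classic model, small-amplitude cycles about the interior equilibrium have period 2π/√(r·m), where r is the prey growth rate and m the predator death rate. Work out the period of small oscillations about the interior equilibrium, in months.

T ≈ 7.14 months

Here r = 1.17 and m = 0.662, so r·m = 0.775.
ω = √0.775 = 0.88 per month, hence T = 2π/ω ≈ 7.14 months.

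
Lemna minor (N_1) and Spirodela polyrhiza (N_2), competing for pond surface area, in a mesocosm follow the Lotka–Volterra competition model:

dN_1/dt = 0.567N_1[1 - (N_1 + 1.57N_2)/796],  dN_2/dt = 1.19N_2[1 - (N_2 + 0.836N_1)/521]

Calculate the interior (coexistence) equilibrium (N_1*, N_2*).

Setting both brackets to zero gives the nullclines N_1 + 1.57N_2 = 796 and 0.836N_1 + N_2 = 521.
Substituting N_2 = 521 - 0.836N_1 into the first: N_1(1 - 1.57·0.836) = 796 - 1.57·521.
So N_1* = -22/-0.313 = 70.3, and then N_2* = 521 - 0.836·70.3 = 462.

N_1* ≈ 70.3, N_2* ≈ 462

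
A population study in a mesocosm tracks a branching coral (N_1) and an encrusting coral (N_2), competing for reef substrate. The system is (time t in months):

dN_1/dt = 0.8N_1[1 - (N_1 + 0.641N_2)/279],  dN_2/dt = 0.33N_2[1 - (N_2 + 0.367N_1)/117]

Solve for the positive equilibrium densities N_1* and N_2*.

Setting both brackets to zero gives the nullclines N_1 + 0.641N_2 = 279 and 0.367N_1 + N_2 = 117.
Substituting N_2 = 117 - 0.367N_1 into the first: N_1(1 - 0.641·0.367) = 279 - 0.641·117.
So N_1* = 204/0.765 = 267, and then N_2* = 117 - 0.367·267 = 19.1.

N_1* ≈ 267, N_2* ≈ 19.1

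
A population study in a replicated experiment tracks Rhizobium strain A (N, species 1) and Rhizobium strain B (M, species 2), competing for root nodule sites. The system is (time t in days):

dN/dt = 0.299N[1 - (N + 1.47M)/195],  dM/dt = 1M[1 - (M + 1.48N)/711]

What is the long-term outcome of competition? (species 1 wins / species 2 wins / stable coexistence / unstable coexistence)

species 2 excludes species 1

Compare the nullcline intercepts: K1/α12 = 195/1.47 = 133 < K2 = 711; K2/α21 = 711/1.48 = 480 > K1 = 195.
Since the inequalities point opposite ways, species 2 can invade but species 1 cannot.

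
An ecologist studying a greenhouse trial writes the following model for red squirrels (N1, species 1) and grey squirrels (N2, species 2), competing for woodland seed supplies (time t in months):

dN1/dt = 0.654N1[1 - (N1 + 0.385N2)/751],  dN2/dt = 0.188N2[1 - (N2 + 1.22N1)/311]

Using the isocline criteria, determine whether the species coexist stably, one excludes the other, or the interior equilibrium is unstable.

species 1 excludes species 2

Compare the nullcline intercepts: K1/α12 = 751/0.385 = 1950 > K2 = 311; K2/α21 = 311/1.22 = 255 < K1 = 751.
Since the inequalities point opposite ways, species 1 can invade but species 2 cannot.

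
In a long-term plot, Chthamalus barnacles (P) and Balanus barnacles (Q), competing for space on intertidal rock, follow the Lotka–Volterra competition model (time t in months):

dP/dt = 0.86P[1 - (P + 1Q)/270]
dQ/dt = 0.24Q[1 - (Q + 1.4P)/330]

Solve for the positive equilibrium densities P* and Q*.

P* ≈ 150, Q* ≈ 120

Setting both brackets to zero gives the nullclines P + 1Q = 270 and 1.4P + Q = 330.
Substituting Q = 330 - 1.4P into the first: P(1 - 1·1.4) = 270 - 1·330.
So P* = -60/-0.4 = 150, and then Q* = 330 - 1.4·150 = 120.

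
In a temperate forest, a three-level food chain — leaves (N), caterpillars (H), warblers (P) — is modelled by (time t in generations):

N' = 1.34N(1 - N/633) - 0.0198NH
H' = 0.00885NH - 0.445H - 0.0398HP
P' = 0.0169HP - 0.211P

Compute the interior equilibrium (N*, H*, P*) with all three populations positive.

From dP/dt = 0: 0.0169H* = 0.211, so H* = 12.5.
From dN/dt = 0: 1.34(1 - N*/633) = 0.0198·12.5, giving N* = 633·(1 - 0.184) = 516.
From dH/dt = 0: 0.00885·516 - 0.445 = 0.0398P*, so P* = 4.12/0.0398 = 104.

N* ≈ 516, H* ≈ 12.5, P* ≈ 104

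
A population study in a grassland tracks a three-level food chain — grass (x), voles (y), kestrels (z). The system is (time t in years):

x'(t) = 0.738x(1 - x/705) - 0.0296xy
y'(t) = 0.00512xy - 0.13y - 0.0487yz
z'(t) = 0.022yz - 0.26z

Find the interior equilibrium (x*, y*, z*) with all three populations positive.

x* ≈ 371, y* ≈ 11.8, z* ≈ 36.3

From dz/dt = 0: 0.022y* = 0.26, so y* = 11.8.
From dx/dt = 0: 0.738(1 - x*/705) = 0.0296·11.8, giving x* = 705·(1 - 0.474) = 371.
From dy/dt = 0: 0.00512·371 - 0.13 = 0.0487z*, so z* = 1.77/0.0487 = 36.3.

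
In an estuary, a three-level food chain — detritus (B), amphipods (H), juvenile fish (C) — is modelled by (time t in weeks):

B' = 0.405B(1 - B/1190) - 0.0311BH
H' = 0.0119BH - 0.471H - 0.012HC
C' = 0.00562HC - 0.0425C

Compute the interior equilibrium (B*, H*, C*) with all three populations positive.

B* ≈ 499, H* ≈ 7.56, C* ≈ 456

From dC/dt = 0: 0.00562H* = 0.0425, so H* = 7.56.
From dB/dt = 0: 0.405(1 - B*/1190) = 0.0311·7.56, giving B* = 1190·(1 - 0.581) = 499.
From dH/dt = 0: 0.0119·499 - 0.471 = 0.012C*, so C* = 5.47/0.012 = 456.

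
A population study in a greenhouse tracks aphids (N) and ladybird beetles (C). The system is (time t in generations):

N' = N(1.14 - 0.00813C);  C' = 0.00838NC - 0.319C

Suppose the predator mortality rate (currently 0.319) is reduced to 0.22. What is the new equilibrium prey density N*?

At the interior fixed point, setting dC/dt = 0 with C > 0 fixes N* = (predator death rate)/(NC coefficient) — independent of the other coefficients.
With the change, N* = 0.22/0.00838 = 26.3; it falls from 38.1.

N* ≈ 26.3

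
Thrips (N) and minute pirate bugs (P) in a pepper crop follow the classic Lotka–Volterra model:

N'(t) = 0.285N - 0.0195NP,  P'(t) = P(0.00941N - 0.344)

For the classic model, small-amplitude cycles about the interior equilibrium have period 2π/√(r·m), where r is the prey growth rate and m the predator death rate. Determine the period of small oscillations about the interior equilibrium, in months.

Here r = 0.285 and m = 0.344, so r·m = 0.098.
ω = √0.098 = 0.313 per month, hence T = 2π/ω ≈ 20.1 months.

T ≈ 20.1 months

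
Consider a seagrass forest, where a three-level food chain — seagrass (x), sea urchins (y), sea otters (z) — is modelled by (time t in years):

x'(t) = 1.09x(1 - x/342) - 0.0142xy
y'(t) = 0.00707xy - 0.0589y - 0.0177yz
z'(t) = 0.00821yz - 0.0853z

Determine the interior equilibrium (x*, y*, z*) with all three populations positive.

x* ≈ 296, y* ≈ 10.4, z* ≈ 115

From dz/dt = 0: 0.00821y* = 0.0853, so y* = 10.4.
From dx/dt = 0: 1.09(1 - x*/342) = 0.0142·10.4, giving x* = 342·(1 - 0.135) = 296.
From dy/dt = 0: 0.00707·296 - 0.0589 = 0.0177z*, so z* = 2.03/0.0177 = 115.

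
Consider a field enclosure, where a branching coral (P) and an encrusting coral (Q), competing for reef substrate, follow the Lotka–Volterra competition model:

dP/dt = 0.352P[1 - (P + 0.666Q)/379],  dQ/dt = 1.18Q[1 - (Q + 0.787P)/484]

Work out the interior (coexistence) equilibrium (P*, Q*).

P* ≈ 119, Q* ≈ 390

Setting both brackets to zero gives the nullclines P + 0.666Q = 379 and 0.787P + Q = 484.
Substituting Q = 484 - 0.787P into the first: P(1 - 0.666·0.787) = 379 - 0.666·484.
So P* = 56.7/0.476 = 119, and then Q* = 484 - 0.787·119 = 390.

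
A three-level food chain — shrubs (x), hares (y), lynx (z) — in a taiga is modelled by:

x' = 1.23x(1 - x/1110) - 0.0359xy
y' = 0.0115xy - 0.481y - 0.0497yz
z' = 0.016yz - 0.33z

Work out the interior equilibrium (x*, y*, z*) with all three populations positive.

x* ≈ 442, y* ≈ 20.6, z* ≈ 92.5

From dz/dt = 0: 0.016y* = 0.33, so y* = 20.6.
From dx/dt = 0: 1.23(1 - x*/1110) = 0.0359·20.6, giving x* = 1110·(1 - 0.602) = 442.
From dy/dt = 0: 0.0115·442 - 0.481 = 0.0497z*, so z* = 4.6/0.0497 = 92.5.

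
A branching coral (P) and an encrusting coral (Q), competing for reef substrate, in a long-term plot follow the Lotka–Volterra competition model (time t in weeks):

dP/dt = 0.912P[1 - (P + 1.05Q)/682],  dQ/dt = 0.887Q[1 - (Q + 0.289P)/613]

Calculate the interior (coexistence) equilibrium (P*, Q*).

P* ≈ 55.1, Q* ≈ 597

Setting both brackets to zero gives the nullclines P + 1.05Q = 682 and 0.289P + Q = 613.
Substituting Q = 613 - 0.289P into the first: P(1 - 1.05·0.289) = 682 - 1.05·613.
So P* = 38.4/0.697 = 55.1, and then Q* = 613 - 0.289·55.1 = 597.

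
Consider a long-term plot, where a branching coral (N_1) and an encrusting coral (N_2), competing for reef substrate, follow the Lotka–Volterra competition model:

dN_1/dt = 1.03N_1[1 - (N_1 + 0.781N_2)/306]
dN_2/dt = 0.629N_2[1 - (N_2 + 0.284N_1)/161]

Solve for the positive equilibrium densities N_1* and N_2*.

Setting both brackets to zero gives the nullclines N_1 + 0.781N_2 = 306 and 0.284N_1 + N_2 = 161.
Substituting N_2 = 161 - 0.284N_1 into the first: N_1(1 - 0.781·0.284) = 306 - 0.781·161.
So N_1* = 180/0.778 = 232, and then N_2* = 161 - 0.284·232 = 95.2.

N_1* ≈ 232, N_2* ≈ 95.2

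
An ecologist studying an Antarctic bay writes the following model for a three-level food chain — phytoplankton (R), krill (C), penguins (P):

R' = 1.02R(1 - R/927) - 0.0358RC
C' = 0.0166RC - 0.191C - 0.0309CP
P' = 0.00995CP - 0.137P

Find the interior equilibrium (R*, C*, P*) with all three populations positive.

From dP/dt = 0: 0.00995C* = 0.137, so C* = 13.8.
From dR/dt = 0: 1.02(1 - R*/927) = 0.0358·13.8, giving R* = 927·(1 - 0.483) = 479.
From dC/dt = 0: 0.0166·479 - 0.191 = 0.0309P*, so P* = 7.76/0.0309 = 251.

R* ≈ 479, C* ≈ 13.8, P* ≈ 251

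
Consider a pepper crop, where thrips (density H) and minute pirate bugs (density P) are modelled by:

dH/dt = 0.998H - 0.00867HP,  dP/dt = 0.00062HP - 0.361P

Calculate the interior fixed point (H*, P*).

H* ≈ 582, P* ≈ 115

Set dP/dt = 0 with P > 0: 0.00062H - 0.361 = 0, so H* = 0.361/0.00062 = 582.
Set dH/dt = 0 with H > 0: 0.998 - 0.00867P = 0, so P* = 0.998/0.00867 = 115.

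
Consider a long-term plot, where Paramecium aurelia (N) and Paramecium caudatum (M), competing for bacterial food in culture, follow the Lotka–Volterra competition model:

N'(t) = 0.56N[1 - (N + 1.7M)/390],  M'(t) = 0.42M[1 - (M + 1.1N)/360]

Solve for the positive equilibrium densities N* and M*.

N* ≈ 255, M* ≈ 79.3

Setting both brackets to zero gives the nullclines N + 1.7M = 390 and 1.1N + M = 360.
Substituting M = 360 - 1.1N into the first: N(1 - 1.7·1.1) = 390 - 1.7·360.
So N* = -222/-0.87 = 255, and then M* = 360 - 1.1·255 = 79.3.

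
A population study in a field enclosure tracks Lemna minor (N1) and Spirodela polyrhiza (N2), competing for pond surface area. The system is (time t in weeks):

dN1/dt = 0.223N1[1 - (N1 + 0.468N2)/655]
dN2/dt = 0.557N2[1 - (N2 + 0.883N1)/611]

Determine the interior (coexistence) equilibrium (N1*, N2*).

N1* ≈ 629, N2* ≈ 55.6

Setting both brackets to zero gives the nullclines N1 + 0.468N2 = 655 and 0.883N1 + N2 = 611.
Substituting N2 = 611 - 0.883N1 into the first: N1(1 - 0.468·0.883) = 655 - 0.468·611.
So N1* = 369/0.587 = 629, and then N2* = 611 - 0.883·629 = 55.6.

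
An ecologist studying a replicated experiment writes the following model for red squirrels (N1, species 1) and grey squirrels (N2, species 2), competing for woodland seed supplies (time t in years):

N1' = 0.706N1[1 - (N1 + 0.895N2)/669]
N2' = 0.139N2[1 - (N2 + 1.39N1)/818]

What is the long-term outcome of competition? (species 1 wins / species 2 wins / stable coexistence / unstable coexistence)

Compare the nullcline intercepts: K1/α12 = 669/0.895 = 747 < K2 = 818; K2/α21 = 818/1.39 = 588 < K1 = 669.
Since both are reversed, neither can invade when rare; the interior point is a saddle.

unstable coexistence (outcome depends on initial conditions)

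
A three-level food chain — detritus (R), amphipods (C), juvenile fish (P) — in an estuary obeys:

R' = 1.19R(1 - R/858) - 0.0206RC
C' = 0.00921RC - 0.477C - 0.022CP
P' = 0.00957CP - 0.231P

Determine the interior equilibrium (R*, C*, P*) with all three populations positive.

From dP/dt = 0: 0.00957C* = 0.231, so C* = 24.1.
From dR/dt = 0: 1.19(1 - R*/858) = 0.0206·24.1, giving R* = 858·(1 - 0.418) = 499.
From dC/dt = 0: 0.00921·499 - 0.477 = 0.022P*, so P* = 4.12/0.022 = 187.

R* ≈ 499, C* ≈ 24.1, P* ≈ 187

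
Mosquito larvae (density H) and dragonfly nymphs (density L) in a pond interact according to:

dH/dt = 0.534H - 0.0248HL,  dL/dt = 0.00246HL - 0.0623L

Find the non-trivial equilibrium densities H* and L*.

Set dL/dt = 0 with L > 0: 0.00246H - 0.0623 = 0, so H* = 0.0623/0.00246 = 25.3.
Set dH/dt = 0 with H > 0: 0.534 - 0.0248L = 0, so L* = 0.534/0.0248 = 21.5.

H* ≈ 25.3, L* ≈ 21.5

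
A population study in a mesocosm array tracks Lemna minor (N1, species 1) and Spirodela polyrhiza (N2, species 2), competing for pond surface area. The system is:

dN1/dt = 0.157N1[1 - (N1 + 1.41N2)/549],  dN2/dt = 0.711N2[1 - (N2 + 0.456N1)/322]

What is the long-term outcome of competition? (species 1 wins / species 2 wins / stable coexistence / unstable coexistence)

Compare the nullcline intercepts: K1/α12 = 549/1.41 = 389 > K2 = 322; K2/α21 = 322/0.456 = 706 > K1 = 549.
Since both inequalities hold, each species can invade when rare, so the interior equilibrium is stable.

stable coexistence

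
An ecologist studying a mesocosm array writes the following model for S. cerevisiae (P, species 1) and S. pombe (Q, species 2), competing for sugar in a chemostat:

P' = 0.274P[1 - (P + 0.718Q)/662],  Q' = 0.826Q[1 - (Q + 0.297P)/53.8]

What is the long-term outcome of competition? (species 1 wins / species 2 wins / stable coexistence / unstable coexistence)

species 1 excludes species 2

Compare the nullcline intercepts: K1/α12 = 662/0.718 = 922 > K2 = 53.8; K2/α21 = 53.8/0.297 = 181 < K1 = 662.
Since the inequalities point opposite ways, species 1 can invade but species 2 cannot.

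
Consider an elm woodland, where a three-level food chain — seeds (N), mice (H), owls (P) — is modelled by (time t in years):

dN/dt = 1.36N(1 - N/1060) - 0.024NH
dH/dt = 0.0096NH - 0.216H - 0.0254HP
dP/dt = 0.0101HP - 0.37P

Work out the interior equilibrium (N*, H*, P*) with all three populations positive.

N* ≈ 375, H* ≈ 36.6, P* ≈ 133

From dP/dt = 0: 0.0101H* = 0.37, so H* = 36.6.
From dN/dt = 0: 1.36(1 - N*/1060) = 0.024·36.6, giving N* = 1060·(1 - 0.646) = 375.
From dH/dt = 0: 0.0096·375 - 0.216 = 0.0254P*, so P* = 3.38/0.0254 = 133.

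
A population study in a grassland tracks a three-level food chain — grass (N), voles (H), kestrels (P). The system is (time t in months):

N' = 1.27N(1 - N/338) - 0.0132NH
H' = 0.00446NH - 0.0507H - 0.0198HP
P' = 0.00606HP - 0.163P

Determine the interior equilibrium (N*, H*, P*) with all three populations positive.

From dP/dt = 0: 0.00606H* = 0.163, so H* = 26.9.
From dN/dt = 0: 1.27(1 - N*/338) = 0.0132·26.9, giving N* = 338·(1 - 0.28) = 244.
From dH/dt = 0: 0.00446·244 - 0.0507 = 0.0198P*, so P* = 1.04/0.0198 = 52.3.

N* ≈ 244, H* ≈ 26.9, P* ≈ 52.3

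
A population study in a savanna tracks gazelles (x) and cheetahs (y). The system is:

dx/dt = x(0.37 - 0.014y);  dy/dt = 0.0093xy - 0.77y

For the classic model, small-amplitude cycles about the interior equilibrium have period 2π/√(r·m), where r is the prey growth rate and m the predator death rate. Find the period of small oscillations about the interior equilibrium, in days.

T ≈ 11.8 days

Here r = 0.37 and m = 0.77, so r·m = 0.285.
ω = √0.285 = 0.534 per day, hence T = 2π/ω ≈ 11.8 days.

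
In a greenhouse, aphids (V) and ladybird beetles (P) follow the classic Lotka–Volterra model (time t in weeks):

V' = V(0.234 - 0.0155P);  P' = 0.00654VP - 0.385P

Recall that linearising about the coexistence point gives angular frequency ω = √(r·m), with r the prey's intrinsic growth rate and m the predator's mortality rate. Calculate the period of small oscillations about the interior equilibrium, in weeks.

T ≈ 20.9 weeks

Here r = 0.234 and m = 0.385, so r·m = 0.0901.
ω = √0.0901 = 0.3 per week, hence T = 2π/ω ≈ 20.9 weeks.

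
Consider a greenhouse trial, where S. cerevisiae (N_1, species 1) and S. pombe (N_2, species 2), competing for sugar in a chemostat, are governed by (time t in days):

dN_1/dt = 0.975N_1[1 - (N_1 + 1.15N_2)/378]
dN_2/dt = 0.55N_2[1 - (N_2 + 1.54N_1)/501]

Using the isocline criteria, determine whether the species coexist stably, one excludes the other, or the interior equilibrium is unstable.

unstable coexistence (outcome depends on initial conditions)

Compare the nullcline intercepts: K1/α12 = 378/1.15 = 329 < K2 = 501; K2/α21 = 501/1.54 = 325 < K1 = 378.
Since both are reversed, neither can invade when rare; the interior point is a saddle.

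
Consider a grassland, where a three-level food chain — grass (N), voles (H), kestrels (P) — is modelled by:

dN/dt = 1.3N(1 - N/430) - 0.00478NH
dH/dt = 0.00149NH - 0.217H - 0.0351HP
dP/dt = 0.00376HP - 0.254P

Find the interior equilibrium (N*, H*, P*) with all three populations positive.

N* ≈ 323, H* ≈ 67.6, P* ≈ 7.54

From dP/dt = 0: 0.00376H* = 0.254, so H* = 67.6.
From dN/dt = 0: 1.3(1 - N*/430) = 0.00478·67.6, giving N* = 430·(1 - 0.248) = 323.
From dH/dt = 0: 0.00149·323 - 0.217 = 0.0351P*, so P* = 0.265/0.0351 = 7.54.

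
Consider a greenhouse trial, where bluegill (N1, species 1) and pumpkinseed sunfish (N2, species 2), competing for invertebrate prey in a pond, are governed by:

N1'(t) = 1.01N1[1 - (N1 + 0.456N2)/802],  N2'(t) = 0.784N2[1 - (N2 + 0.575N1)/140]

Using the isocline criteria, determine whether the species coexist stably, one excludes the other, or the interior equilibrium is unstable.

species 1 excludes species 2

Compare the nullcline intercepts: K1/α12 = 802/0.456 = 1760 > K2 = 140; K2/α21 = 140/0.575 = 243 < K1 = 802.
Since the inequalities point opposite ways, species 1 can invade but species 2 cannot.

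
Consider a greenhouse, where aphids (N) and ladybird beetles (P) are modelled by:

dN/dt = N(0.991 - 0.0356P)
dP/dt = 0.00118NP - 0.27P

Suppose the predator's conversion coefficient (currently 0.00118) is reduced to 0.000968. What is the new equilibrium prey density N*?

At the interior fixed point, setting dP/dt = 0 with P > 0 fixes N* = (predator death rate)/(NP coefficient) — independent of the other coefficients.
With the change, N* = 0.27/0.000968 = 279; it rises from 229.

N* ≈ 279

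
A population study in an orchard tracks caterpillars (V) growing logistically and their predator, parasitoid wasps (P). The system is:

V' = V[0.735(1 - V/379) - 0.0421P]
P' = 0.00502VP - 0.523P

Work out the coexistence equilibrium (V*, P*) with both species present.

V* ≈ 104, P* ≈ 12.7

From dP/dt = 0 with P > 0: 0.00502V* = 0.523, so V* = 104.
Substitute into dV/dt = 0: 0.735(1 - 104/379) = 0.0421P*.
The bracket is 0.725, giving P* = 0.533/0.0421 = 12.7.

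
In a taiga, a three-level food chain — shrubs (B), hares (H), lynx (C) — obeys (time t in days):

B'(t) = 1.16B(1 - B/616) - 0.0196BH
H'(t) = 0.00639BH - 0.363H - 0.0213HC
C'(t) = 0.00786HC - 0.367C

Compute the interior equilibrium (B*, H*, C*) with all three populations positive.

B* ≈ 130, H* ≈ 46.7, C* ≈ 22

From dC/dt = 0: 0.00786H* = 0.367, so H* = 46.7.
From dB/dt = 0: 1.16(1 - B*/616) = 0.0196·46.7, giving B* = 616·(1 - 0.789) = 130.
From dH/dt = 0: 0.00639·130 - 0.363 = 0.0213C*, so C* = 0.468/0.0213 = 22.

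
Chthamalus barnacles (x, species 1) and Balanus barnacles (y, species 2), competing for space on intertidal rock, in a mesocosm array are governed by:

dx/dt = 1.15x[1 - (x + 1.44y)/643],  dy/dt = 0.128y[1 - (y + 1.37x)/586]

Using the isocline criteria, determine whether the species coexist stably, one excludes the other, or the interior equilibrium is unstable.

unstable coexistence (outcome depends on initial conditions)

Compare the nullcline intercepts: K1/α12 = 643/1.44 = 447 < K2 = 586; K2/α21 = 586/1.37 = 428 < K1 = 643.
Since both are reversed, neither can invade when rare; the interior point is a saddle.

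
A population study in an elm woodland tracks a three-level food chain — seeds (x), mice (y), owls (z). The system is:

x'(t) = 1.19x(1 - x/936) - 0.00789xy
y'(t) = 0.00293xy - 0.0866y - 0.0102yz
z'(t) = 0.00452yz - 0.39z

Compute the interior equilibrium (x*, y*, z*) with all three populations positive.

From dz/dt = 0: 0.00452y* = 0.39, so y* = 86.3.
From dx/dt = 0: 1.19(1 - x*/936) = 0.00789·86.3, giving x* = 936·(1 - 0.572) = 401.
From dy/dt = 0: 0.00293·401 - 0.0866 = 0.0102z*, so z* = 1.09/0.0102 = 107.

x* ≈ 401, y* ≈ 86.3, z* ≈ 107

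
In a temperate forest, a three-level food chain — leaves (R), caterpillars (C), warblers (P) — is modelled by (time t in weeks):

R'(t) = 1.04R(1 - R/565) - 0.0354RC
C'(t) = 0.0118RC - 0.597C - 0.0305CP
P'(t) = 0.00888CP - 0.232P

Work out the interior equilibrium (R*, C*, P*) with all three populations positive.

From dP/dt = 0: 0.00888C* = 0.232, so C* = 26.1.
From dR/dt = 0: 1.04(1 - R*/565) = 0.0354·26.1, giving R* = 565·(1 - 0.889) = 62.5.
From dC/dt = 0: 0.0118·62.5 - 0.597 = 0.0305P*, so P* = 0.141/0.0305 = 4.63.

R* ≈ 62.5, C* ≈ 26.1, P* ≈ 4.63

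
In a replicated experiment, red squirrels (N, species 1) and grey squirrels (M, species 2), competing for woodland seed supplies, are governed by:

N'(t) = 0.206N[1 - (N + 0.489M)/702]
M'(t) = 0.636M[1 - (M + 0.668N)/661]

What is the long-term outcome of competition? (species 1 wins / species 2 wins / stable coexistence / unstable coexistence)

Compare the nullcline intercepts: K1/α12 = 702/0.489 = 1440 > K2 = 661; K2/α21 = 661/0.668 = 990 > K1 = 702.
Since both inequalities hold, each species can invade when rare, so the interior equilibrium is stable.

stable coexistence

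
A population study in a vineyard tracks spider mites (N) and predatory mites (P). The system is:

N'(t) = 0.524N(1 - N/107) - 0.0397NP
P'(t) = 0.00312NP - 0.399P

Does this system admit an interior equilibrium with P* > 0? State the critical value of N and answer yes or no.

Threshold N = 128; K < 128, so no, the predator goes extinct.

The predator equation gives dP/dt > 0 only when N > 0.399/0.00312 = 128.
Without the predator, N → K = 107. Since 107 < 128, the predator cannot invade.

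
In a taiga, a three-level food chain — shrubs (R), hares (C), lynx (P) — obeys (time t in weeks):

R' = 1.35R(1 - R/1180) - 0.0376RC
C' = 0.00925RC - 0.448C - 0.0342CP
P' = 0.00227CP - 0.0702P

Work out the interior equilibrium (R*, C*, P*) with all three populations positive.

R* ≈ 164, C* ≈ 30.9, P* ≈ 31.2

From dP/dt = 0: 0.00227C* = 0.0702, so C* = 30.9.
From dR/dt = 0: 1.35(1 - R*/1180) = 0.0376·30.9, giving R* = 1180·(1 - 0.861) = 164.
From dC/dt = 0: 0.00925·164 - 0.448 = 0.0342P*, so P* = 1.07/0.0342 = 31.2.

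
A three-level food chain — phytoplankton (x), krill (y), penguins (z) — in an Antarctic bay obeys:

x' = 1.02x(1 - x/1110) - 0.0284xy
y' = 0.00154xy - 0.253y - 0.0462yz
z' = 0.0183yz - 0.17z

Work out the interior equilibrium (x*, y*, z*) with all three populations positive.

x* ≈ 823, y* ≈ 9.29, z* ≈ 22

From dz/dt = 0: 0.0183y* = 0.17, so y* = 9.29.
From dx/dt = 0: 1.02(1 - x*/1110) = 0.0284·9.29, giving x* = 1110·(1 - 0.259) = 823.
From dy/dt = 0: 0.00154·823 - 0.253 = 0.0462z*, so z* = 1.01/0.0462 = 22.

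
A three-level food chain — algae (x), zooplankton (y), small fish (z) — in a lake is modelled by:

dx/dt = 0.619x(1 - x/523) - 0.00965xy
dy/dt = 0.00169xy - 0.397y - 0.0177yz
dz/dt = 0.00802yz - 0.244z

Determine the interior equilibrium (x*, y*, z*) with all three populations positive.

From dz/dt = 0: 0.00802y* = 0.244, so y* = 30.4.
From dx/dt = 0: 0.619(1 - x*/523) = 0.00965·30.4, giving x* = 523·(1 - 0.474) = 275.
From dy/dt = 0: 0.00169·275 - 0.397 = 0.0177z*, so z* = 0.0677/0.0177 = 3.82.

x* ≈ 275, y* ≈ 30.4, z* ≈ 3.82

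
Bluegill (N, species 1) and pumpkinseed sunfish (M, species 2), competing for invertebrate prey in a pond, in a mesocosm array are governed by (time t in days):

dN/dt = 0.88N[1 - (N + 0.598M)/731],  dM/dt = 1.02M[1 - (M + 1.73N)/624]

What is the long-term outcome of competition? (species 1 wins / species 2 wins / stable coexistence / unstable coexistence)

Compare the nullcline intercepts: K1/α12 = 731/0.598 = 1220 > K2 = 624; K2/α21 = 624/1.73 = 361 < K1 = 731.
Since the inequalities point opposite ways, species 1 can invade but species 2 cannot.

species 1 excludes species 2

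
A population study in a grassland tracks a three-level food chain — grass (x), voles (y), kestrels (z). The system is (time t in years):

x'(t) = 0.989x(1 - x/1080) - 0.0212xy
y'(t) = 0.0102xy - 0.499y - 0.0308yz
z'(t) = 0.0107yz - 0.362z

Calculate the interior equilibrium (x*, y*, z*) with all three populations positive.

x* ≈ 297, y* ≈ 33.8, z* ≈ 82.1

From dz/dt = 0: 0.0107y* = 0.362, so y* = 33.8.
From dx/dt = 0: 0.989(1 - x*/1080) = 0.0212·33.8, giving x* = 1080·(1 - 0.725) = 297.
From dy/dt = 0: 0.0102·297 - 0.499 = 0.0308z*, so z* = 2.53/0.0308 = 82.1.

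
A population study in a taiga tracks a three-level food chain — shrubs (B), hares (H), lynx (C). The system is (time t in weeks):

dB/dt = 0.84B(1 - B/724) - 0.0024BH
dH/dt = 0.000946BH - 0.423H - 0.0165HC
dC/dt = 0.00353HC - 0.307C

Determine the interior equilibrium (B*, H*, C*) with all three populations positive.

From dC/dt = 0: 0.00353H* = 0.307, so H* = 87.
From dB/dt = 0: 0.84(1 - B*/724) = 0.0024·87, giving B* = 724·(1 - 0.248) = 544.
From dH/dt = 0: 0.000946·544 - 0.423 = 0.0165C*, so C* = 0.0917/0.0165 = 5.56.

B* ≈ 544, H* ≈ 87, C* ≈ 5.56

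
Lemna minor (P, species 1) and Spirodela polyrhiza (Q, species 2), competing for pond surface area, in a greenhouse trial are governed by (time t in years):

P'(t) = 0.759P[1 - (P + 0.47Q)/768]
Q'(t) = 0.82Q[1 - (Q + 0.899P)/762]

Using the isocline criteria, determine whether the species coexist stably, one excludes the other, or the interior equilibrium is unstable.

Compare the nullcline intercepts: K1/α12 = 768/0.47 = 1630 > K2 = 762; K2/α21 = 762/0.899 = 848 > K1 = 768.
Since both inequalities hold, each species can invade when rare, so the interior equilibrium is stable.

stable coexistence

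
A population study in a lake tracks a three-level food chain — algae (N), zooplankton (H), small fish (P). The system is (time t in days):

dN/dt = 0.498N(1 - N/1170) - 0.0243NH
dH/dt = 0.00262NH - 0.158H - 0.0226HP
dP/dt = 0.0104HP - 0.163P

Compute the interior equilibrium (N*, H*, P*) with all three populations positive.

N* ≈ 275, H* ≈ 15.7, P* ≈ 24.9

From dP/dt = 0: 0.0104H* = 0.163, so H* = 15.7.
From dN/dt = 0: 0.498(1 - N*/1170) = 0.0243·15.7, giving N* = 1170·(1 - 0.765) = 275.
From dH/dt = 0: 0.00262·275 - 0.158 = 0.0226P*, so P* = 0.563/0.0226 = 24.9.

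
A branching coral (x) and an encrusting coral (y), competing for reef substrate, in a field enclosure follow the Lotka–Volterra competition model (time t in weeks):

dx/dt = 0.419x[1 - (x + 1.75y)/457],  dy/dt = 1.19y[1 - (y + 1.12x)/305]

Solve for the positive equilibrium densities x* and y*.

x* ≈ 79.9, y* ≈ 215

Setting both brackets to zero gives the nullclines x + 1.75y = 457 and 1.12x + y = 305.
Substituting y = 305 - 1.12x into the first: x(1 - 1.75·1.12) = 457 - 1.75·305.
So x* = -76.8/-0.96 = 79.9, and then y* = 305 - 1.12·79.9 = 215.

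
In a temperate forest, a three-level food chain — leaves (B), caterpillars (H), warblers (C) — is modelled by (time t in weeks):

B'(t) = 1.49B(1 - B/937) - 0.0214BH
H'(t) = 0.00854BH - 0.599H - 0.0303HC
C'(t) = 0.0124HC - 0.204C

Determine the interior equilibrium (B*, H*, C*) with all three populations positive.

From dC/dt = 0: 0.0124H* = 0.204, so H* = 16.5.
From dB/dt = 0: 1.49(1 - B*/937) = 0.0214·16.5, giving B* = 937·(1 - 0.236) = 716.
From dH/dt = 0: 0.00854·716 - 0.599 = 0.0303C*, so C* = 5.51/0.0303 = 182.

B* ≈ 716, H* ≈ 16.5, C* ≈ 182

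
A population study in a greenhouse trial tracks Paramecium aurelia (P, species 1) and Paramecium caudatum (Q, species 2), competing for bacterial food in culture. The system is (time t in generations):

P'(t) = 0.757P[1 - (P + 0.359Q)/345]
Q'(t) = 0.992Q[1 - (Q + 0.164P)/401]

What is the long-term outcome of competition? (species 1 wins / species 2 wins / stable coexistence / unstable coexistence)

Compare the nullcline intercepts: K1/α12 = 345/0.359 = 961 > K2 = 401; K2/α21 = 401/0.164 = 2450 > K1 = 345.
Since both inequalities hold, each species can invade when rare, so the interior equilibrium is stable.

stable coexistence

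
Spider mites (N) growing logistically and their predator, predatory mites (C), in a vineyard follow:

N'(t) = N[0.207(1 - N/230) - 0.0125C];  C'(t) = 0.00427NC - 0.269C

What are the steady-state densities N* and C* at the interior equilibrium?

From dC/dt = 0 with C > 0: 0.00427N* = 0.269, so N* = 63.
Substitute into dN/dt = 0: 0.207(1 - 63/230) = 0.0125C*.
The bracket is 0.726, giving C* = 0.15/0.0125 = 12.

N* ≈ 63, C* ≈ 12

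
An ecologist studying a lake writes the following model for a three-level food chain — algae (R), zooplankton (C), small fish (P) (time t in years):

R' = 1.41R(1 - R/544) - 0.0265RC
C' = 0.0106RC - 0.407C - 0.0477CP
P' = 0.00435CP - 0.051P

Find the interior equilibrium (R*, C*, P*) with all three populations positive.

From dP/dt = 0: 0.00435C* = 0.051, so C* = 11.7.
From dR/dt = 0: 1.41(1 - R*/544) = 0.0265·11.7, giving R* = 544·(1 - 0.22) = 424.
From dC/dt = 0: 0.0106·424 - 0.407 = 0.0477P*, so P* = 4.09/0.0477 = 85.7.

R* ≈ 424, C* ≈ 11.7, P* ≈ 85.7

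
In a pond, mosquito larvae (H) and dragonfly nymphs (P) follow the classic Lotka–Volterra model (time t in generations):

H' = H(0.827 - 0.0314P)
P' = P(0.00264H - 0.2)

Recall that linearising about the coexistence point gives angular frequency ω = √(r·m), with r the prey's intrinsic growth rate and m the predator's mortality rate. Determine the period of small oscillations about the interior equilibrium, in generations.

T ≈ 15.4 generations

Here r = 0.827 and m = 0.2, so r·m = 0.165.
ω = √0.165 = 0.407 per generation, hence T = 2π/ω ≈ 15.4 generations.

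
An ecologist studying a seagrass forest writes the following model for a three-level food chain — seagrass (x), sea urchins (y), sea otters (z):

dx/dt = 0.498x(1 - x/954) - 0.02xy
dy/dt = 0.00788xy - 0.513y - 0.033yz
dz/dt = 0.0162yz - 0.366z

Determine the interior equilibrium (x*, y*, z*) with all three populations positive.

x* ≈ 88.4, y* ≈ 22.6, z* ≈ 5.56

From dz/dt = 0: 0.0162y* = 0.366, so y* = 22.6.
From dx/dt = 0: 0.498(1 - x*/954) = 0.02·22.6, giving x* = 954·(1 - 0.907) = 88.4.
From dy/dt = 0: 0.00788·88.4 - 0.513 = 0.033z*, so z* = 0.184/0.033 = 5.56.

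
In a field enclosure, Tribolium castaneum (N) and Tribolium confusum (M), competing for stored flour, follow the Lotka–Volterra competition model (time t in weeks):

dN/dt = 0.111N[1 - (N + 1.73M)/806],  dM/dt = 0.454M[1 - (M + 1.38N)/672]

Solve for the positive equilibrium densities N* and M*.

N* ≈ 257, M* ≈ 317

Setting both brackets to zero gives the nullclines N + 1.73M = 806 and 1.38N + M = 672.
Substituting M = 672 - 1.38N into the first: N(1 - 1.73·1.38) = 806 - 1.73·672.
So N* = -357/-1.39 = 257, and then M* = 672 - 1.38·257 = 317.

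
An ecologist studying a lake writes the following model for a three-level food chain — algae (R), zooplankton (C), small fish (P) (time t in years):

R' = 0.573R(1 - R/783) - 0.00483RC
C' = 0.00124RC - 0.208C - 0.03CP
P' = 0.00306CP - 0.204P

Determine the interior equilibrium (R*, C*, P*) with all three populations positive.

From dP/dt = 0: 0.00306C* = 0.204, so C* = 66.7.
From dR/dt = 0: 0.573(1 - R*/783) = 0.00483·66.7, giving R* = 783·(1 - 0.562) = 343.
From dC/dt = 0: 0.00124·343 - 0.208 = 0.03P*, so P* = 0.217/0.03 = 7.24.

R* ≈ 343, C* ≈ 66.7, P* ≈ 7.24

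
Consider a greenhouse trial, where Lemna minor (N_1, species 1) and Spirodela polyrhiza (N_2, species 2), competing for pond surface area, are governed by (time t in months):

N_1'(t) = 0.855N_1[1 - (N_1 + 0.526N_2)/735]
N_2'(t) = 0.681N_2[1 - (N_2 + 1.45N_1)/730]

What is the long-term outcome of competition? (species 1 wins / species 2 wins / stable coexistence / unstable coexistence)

Compare the nullcline intercepts: K1/α12 = 735/0.526 = 1400 > K2 = 730; K2/α21 = 730/1.45 = 503 < K1 = 735.
Since the inequalities point opposite ways, species 1 can invade but species 2 cannot.

species 1 excludes species 2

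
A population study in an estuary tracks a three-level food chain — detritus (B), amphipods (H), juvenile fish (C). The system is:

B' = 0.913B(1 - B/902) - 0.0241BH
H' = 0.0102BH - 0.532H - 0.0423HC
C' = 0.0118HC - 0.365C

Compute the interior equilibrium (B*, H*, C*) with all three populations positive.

From dC/dt = 0: 0.0118H* = 0.365, so H* = 30.9.
From dB/dt = 0: 0.913(1 - B*/902) = 0.0241·30.9, giving B* = 902·(1 - 0.817) = 166.
From dH/dt = 0: 0.0102·166 - 0.532 = 0.0423C*, so C* = 1.16/0.0423 = 27.3.

B* ≈ 166, H* ≈ 30.9, C* ≈ 27.3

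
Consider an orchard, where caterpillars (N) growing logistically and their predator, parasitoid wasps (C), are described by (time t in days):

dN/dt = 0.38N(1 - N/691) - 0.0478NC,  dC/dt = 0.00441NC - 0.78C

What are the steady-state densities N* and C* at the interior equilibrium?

From dC/dt = 0 with C > 0: 0.00441N* = 0.78, so N* = 177.
Substitute into dN/dt = 0: 0.38(1 - 177/691) = 0.0478C*.
The bracket is 0.744, giving C* = 0.283/0.0478 = 5.91.

N* ≈ 177, C* ≈ 5.91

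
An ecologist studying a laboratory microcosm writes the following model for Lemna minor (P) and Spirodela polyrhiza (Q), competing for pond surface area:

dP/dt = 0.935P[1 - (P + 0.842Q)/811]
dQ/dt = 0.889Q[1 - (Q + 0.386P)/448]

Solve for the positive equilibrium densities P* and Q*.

Setting both brackets to zero gives the nullclines P + 0.842Q = 811 and 0.386P + Q = 448.
Substituting Q = 448 - 0.386P into the first: P(1 - 0.842·0.386) = 811 - 0.842·448.
So P* = 434/0.675 = 643, and then Q* = 448 - 0.386·643 = 200.

P* ≈ 643, Q* ≈ 200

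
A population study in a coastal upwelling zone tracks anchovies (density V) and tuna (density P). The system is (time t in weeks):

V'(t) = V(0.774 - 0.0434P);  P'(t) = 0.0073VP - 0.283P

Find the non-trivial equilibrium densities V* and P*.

V* ≈ 38.8, P* ≈ 17.8

Set dP/dt = 0 with P > 0: 0.0073V - 0.283 = 0, so V* = 0.283/0.0073 = 38.8.
Set dV/dt = 0 with V > 0: 0.774 - 0.0434P = 0, so P* = 0.774/0.0434 = 17.8.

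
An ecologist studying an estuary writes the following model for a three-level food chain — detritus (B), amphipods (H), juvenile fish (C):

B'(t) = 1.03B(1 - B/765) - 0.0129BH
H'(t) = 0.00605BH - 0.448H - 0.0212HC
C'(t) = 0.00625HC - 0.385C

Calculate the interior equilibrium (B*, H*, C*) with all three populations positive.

From dC/dt = 0: 0.00625H* = 0.385, so H* = 61.6.
From dB/dt = 0: 1.03(1 - B*/765) = 0.0129·61.6, giving B* = 765·(1 - 0.771) = 175.
From dH/dt = 0: 0.00605·175 - 0.448 = 0.0212C*, so C* = 0.61/0.0212 = 28.8.

B* ≈ 175, H* ≈ 61.6, C* ≈ 28.8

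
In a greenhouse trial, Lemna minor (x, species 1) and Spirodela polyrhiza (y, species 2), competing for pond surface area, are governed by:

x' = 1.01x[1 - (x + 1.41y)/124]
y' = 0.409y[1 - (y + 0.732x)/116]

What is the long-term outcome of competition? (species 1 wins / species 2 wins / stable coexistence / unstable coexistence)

species 2 excludes species 1

Compare the nullcline intercepts: K1/α12 = 124/1.41 = 87.9 < K2 = 116; K2/α21 = 116/0.732 = 158 > K1 = 124.
Since the inequalities point opposite ways, species 2 can invade but species 1 cannot.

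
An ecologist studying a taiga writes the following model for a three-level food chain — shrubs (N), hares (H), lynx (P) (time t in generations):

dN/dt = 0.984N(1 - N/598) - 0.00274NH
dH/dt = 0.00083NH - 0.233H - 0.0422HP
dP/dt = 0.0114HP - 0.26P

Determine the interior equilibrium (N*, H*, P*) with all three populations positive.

From dP/dt = 0: 0.0114H* = 0.26, so H* = 22.8.
From dN/dt = 0: 0.984(1 - N*/598) = 0.00274·22.8, giving N* = 598·(1 - 0.0635) = 560.
From dH/dt = 0: 0.00083·560 - 0.233 = 0.0422P*, so P* = 0.232/0.0422 = 5.49.

N* ≈ 560, H* ≈ 22.8, P* ≈ 5.49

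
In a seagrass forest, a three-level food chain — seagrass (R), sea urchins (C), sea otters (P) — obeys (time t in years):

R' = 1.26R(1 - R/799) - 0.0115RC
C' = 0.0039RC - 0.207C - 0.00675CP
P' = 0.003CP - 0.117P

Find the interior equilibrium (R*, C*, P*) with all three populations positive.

R* ≈ 515, C* ≈ 39, P* ≈ 267

From dP/dt = 0: 0.003C* = 0.117, so C* = 39.
From dR/dt = 0: 1.26(1 - R*/799) = 0.0115·39, giving R* = 799·(1 - 0.356) = 515.
From dC/dt = 0: 0.0039·515 - 0.207 = 0.00675P*, so P* = 1.8/0.00675 = 267.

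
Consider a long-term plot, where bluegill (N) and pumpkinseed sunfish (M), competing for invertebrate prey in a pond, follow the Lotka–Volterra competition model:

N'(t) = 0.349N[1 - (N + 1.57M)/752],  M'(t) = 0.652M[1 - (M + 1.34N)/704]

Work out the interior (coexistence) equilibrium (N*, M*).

N* ≈ 320, M* ≈ 275

Setting both brackets to zero gives the nullclines N + 1.57M = 752 and 1.34N + M = 704.
Substituting M = 704 - 1.34N into the first: N(1 - 1.57·1.34) = 752 - 1.57·704.
So N* = -353/-1.1 = 320, and then M* = 704 - 1.34·320 = 275.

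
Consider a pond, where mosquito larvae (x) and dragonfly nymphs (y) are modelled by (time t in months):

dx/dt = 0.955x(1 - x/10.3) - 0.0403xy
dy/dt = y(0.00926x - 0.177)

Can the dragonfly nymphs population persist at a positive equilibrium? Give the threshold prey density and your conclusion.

The predator equation gives dy/dt > 0 only when x > 0.177/0.00926 = 19.1.
Without the predator, x → K = 10.3. Since 10.3 < 19.1, the predator cannot invade.

Threshold x = 19.1; K < 19.1, so no, the predator goes extinct.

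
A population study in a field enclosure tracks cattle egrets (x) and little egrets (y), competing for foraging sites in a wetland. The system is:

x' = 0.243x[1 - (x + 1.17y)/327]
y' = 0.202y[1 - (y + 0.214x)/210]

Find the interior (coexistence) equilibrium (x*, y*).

x* ≈ 108, y* ≈ 187

Setting both brackets to zero gives the nullclines x + 1.17y = 327 and 0.214x + y = 210.
Substituting y = 210 - 0.214x into the first: x(1 - 1.17·0.214) = 327 - 1.17·210.
So x* = 81.3/0.75 = 108, and then y* = 210 - 0.214·108 = 187.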